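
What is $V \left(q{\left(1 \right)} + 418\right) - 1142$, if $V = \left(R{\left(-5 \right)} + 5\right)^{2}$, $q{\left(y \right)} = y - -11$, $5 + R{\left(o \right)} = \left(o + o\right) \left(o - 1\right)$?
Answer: $1546858$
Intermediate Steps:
$R{\left(o \right)} = -5 + 2 o \left(-1 + o\right)$ ($R{\left(o \right)} = -5 + \left(o + o\right) \left(o - 1\right) = -5 + 2 o \left(-1 + o\right)$)
$q{\left(y \right)} = 11 + y$ ($q{\left(y \right)} = y + 11 = 11 + y$)
$V = 3600$ ($V = \left(\left(-5 - -10 + 2 \left(-5\right)^{2}\right) + 5\right)^{2} = \left(\left(-5 + 10 + 2 \cdot 25\right) + 5\right)^{2} = \left(\left(-5 + 10 + 50\right) + 5\right)^{2} = \left(55 + 5\right)^{2} = 60^{2} = 3600$)
$V \left(q{\left(1 \right)} + 418\right) - 1142 = 3600 \left(\left(11 + 1\right) + 418\right) - 1142 = 3600 \left(12 + 418\right) - 1142 = 3600 \cdot 430 - 1142 = 1548000 - 1142 = 1546858$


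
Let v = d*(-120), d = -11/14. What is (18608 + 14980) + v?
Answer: 235776/7 ≈ 33682.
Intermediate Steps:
d = -11/14 (d = -11*1/14 = -11/14 ≈ -0.78571)
v = 660/7 (v = -11/14*(-120) = 660/7 ≈ 94.286)
(18608 + 14980) + v = (18608 + 14980) + 660/7 = 33588 + 660/7 = 235776/7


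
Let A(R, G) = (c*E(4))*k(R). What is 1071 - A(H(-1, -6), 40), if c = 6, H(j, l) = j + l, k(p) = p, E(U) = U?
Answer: 1239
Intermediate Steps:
A(R, G) = 24*R (A(R, G) = (6*4)*R = 24*R)
1071 - A(H(-1, -6), 40) = 1071 - 24*(-1 - 6) = 1071 - 24*(-7) = 1071 - 1*(-168) = 1071 + 168 = 1239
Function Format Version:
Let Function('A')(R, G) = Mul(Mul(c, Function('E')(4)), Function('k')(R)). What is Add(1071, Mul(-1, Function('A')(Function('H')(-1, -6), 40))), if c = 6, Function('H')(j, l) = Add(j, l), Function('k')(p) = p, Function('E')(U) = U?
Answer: 1239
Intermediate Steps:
Function('A')(R, G) = Mul(24, R) (Function('A')(R, G) = Mul(Mul(6, 4), R) = Mul(24, R))
Add(1071, Mul(-1, Function('A')(Function('H')(-1, -6), 40))) = Add(1071, Mul(-1, Mul(24, Add(-1, -6)))) = Add(1071, Mul(-1, Mul(24, -7))) = Add(1071, Mul(-1, -168)) = Add(1071, 168) = 1239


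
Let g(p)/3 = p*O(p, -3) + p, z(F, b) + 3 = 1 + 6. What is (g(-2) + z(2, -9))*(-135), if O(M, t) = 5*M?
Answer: -7830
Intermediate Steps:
z(F, b) = 4 (z(F, b) = -3 + (1 + 6) = -3 + 7 = 4)
g(p) = 3*p + 15*p**2 (g(p) = 3*(p*(5*p) + p) = 3*(5*p**2 + p) = 3*(p + 5*p**2) = 3*p + 15*p**2)
(g(-2) + z(2, -9))*(-135) = (3*(-2)*(1 + 5*(-2)) + 4)*(-135) = (3*(-2)*(1 - 10) + 4)*(-135) = (3*(-2)*(-9) + 4)*(-135) = (54 + 4)*(-135) = 58*(-135) = -7830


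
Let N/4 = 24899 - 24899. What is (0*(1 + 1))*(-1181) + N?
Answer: 0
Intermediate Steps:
N = 0 (N = 4*(24899 - 24899) = 4*0 = 0)
(0*(1 + 1))*(-1181) + N = (0*(1 + 1))*(-1181) + 0 = (0*2)*(-1181) + 0 = 0*(-1181) + 0 = 0 + 0 = 0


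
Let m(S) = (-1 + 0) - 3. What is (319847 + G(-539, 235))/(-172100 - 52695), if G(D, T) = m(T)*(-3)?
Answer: -319859/224795 ≈ -1.4229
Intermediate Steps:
m(S) = -4 (m(S) = -1 - 3 = -4)
G(D, T) = 12 (G(D, T) = -4*(-3) = 12)
(319847 + G(-539, 235))/(-172100 - 52695) = (319847 + 12)/(-172100 - 52695) = 319859/(-224795) = 319859*(-1/224795) = -319859/224795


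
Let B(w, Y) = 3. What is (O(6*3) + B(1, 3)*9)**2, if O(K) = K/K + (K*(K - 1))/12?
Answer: 11449/4 ≈ 2862.3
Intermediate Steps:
O(K) = 1 + K*(-1 + K)/12 (O(K) = 1 + (K*(-1 + K))*(1/12) = 1 + K*(-1 + K)/12)
(O(6*3) + B(1, 3)*9)**2 = ((1 - 3/2 + (6*3)**2/12) + 3*9)**2 = ((1 - 1/12*18 + (1/12)*18**2) + 27)**2 = ((1 - 3/2 + (1/12)*324) + 27)**2 = ((1 - 3/2 + 27) + 27)**2 = (53/2 + 27)**2 = (107/2)**2 = 11449/4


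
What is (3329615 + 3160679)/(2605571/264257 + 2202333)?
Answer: 857552810779/290992258576 ≈ 2.9470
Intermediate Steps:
(3329615 + 3160679)/(2605571/264257 + 2202333) = 6490294/(2605571*(1/264257) + 2202333) = 6490294/(2605571/264257 + 2202333) = 6490294/(581984517152/264257) = 6490294*(264257/581984517152) = 857552810779/290992258576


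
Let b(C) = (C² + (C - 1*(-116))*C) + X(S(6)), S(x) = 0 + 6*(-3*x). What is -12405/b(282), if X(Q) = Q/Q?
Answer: -12405/191761 ≈ -0.064690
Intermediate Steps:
S(x) = -18*x (S(x) = 0 - 18*x = -18*x)
X(Q) = 1
b(C) = 1 + C² + C*(116 + C) (b(C) = (C² + (C - 1*(-116))*C) + 1 = (C² + (C + 116)*C) + 1 = (C² + (116 + C)*C) + 1 = (C² + C*(116 + C)) + 1 = 1 + C² + C*(116 + C))
-12405/b(282) = -12405/(1 + 2*282² + 116*282) = -12405/(1 + 2*79524 + 32712) = -12405/(1 + 159048 + 32712) = -12405/191761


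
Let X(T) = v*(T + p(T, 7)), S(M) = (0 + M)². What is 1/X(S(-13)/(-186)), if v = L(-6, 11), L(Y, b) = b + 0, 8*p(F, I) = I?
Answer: -744/275 ≈ -2.7055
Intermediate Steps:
p(F, I) = I/8
L(Y, b) = b
v = 11
S(M) = M²
X(T) = 77/8 + 11*T (X(T) = 11*(T + (⅛)*7) = 11*(T + 7/8) = 11*(7/8 + T) = 77/8 + 11*T)
1/X(S(-13)/(-186)) = 1/(77/8 + 11*((-13)²/(-186))) = 1/(77/8 + 11*(169*(-1/186))) = 1/(77/8 + 11*(-169/186)) = 1/(77/8 - 1859/186) = 1/(-275/744) = -744/275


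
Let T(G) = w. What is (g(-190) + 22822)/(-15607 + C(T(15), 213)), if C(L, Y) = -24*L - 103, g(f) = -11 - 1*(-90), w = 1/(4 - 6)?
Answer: -22901/15698 ≈ -1.4588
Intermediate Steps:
w = -½ (w = 1/(-2) = -½ ≈ -0.50000)
T(G) = -½
g(f) = 79 (g(f) = -11 + 90 = 79)
C(L, Y) = -103 - 24*L
(g(-190) + 22822)/(-15607 + C(T(15), 213)) = (79 + 22822)/(-15607 + (-103 - 24*(-½))) = 22901/(-15607 + (-103 + 12)) = 22901/(-15607 - 91) = 22901/(-15698) = 22901*(-1/15698) = -22901/15698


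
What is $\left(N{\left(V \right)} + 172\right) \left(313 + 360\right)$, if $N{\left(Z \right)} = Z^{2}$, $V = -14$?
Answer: $247664$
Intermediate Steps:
$\left(N{\left(V \right)} + 172\right) \left(313 + 360\right) = \left(\left(-14\right)^{2} + 172\right) \left(313 + 360\right) = \left(196 + 172\right) 673 = 368 \cdot 673 = 247664$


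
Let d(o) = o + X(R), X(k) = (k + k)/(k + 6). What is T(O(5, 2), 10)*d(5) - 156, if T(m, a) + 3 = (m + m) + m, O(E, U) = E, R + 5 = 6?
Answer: -648/7 ≈ -92.571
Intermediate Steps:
R = 1 (R = -5 + 6 = 1)
T(m, a) = -3 + 3*m (T(m, a) = -3 + ((m + m) + m) = -3 + (2*m + m) = -3 + 3*m)
X(k) = 2*k/(6 + k) (X(k) = (2*k)/(6 + k) = 2*k/(6 + k))
d(o) = 2/7 + o (d(o) = o + 2*1/(6 + 1) = o + 2*1/7 = o + 2*1*(1/7) = o + 2/7 = 2/7 + o)
T(O(5, 2), 10)*d(5) - 156 = (-3 + 3*5)*(2/7 + 5) - 156 = (-3 + 15)*(37/7) - 156 = 12*(37/7) - 156 = 444/7 - 156 = -648/7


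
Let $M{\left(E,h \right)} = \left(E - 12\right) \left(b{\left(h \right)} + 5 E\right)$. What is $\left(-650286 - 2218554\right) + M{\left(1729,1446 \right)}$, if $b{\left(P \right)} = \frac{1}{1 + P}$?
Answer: $\frac{17327284092}{1447} \approx 1.1975 \cdot 10^{7}$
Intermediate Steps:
$M{\left(E,h \right)} = \left(-12 + E\right) \left(\frac{1}{1 + h} + 5 E\right)$ ($M{\left(E,h \right)} = \left(E - 12\right) \left(\frac{1}{1 + h} + 5 E\right) = \left(-12 + E\right) \left(\frac{1}{1 + h} + 5 E\right)$)
$\left(-650286 - 2218554\right) + M{\left(1729,1446 \right)} = \left(-650286 - 2218554\right) + \frac{-12 + 1729 + 5 \cdot 1729 \left(1 + 1446\right) \left(-12 + 1729\right)}{1 + 1446} = -2868840 + \frac{-12 + 1729 + 5 \cdot 1729 \cdot 1447 \cdot 1717}{1447} = -2868840 + \frac{-12 + 1729 + 21478493855}{1447} = -2868840 + \frac{1}{1447} \cdot 21478495572 = -2868840 + \frac{21478495572}{1447} = \frac{17327284092}{1447}$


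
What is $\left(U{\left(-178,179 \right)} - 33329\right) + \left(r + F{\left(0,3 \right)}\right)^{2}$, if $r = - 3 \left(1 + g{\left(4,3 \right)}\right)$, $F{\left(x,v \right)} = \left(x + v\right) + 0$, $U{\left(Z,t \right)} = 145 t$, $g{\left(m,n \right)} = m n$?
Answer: $-6078$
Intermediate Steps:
$F{\left(x,v \right)} = v + x$ ($F{\left(x,v \right)} = \left(v + x\right) + 0 = v + x$)
$r = -39$ ($r = - 3 \left(1 + 4 \cdot 3\right) = - 3 \left(1 + 12\right) = \left(-3\right) 13 = -39$)
$\left(U{\left(-178,179 \right)} - 33329\right) + \left(r + F{\left(0,3 \right)}\right)^{2} = \left(145 \cdot 179 - 33329\right) + \left(-39 + \left(3 + 0\right)\right)^{2} = \left(25955 - 33329\right) + \left(-39 + 3\right)^{2} = -7374 + \left(-36\right)^{2} = -7374 + 1296 = -6078$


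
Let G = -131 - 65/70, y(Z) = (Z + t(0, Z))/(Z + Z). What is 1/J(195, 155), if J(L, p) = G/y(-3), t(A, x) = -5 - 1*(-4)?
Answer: -28/5541 ≈ -0.0050532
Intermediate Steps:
t(A, x) = -1 (t(A, x) = -5 + 4 = -1)
y(Z) = (-1 + Z)/(2*Z) (y(Z) = (Z - 1)/(Z + Z) = (-1 + Z)/((2*Z)) = (-1 + Z)*(1/(2*Z)) = (-1 + Z)/(2*Z))
G = -1847/14 (G = -131 - 65/70 = -131 - 1*13/14 = -131 - 13/14 = -1847/14 ≈ -131.93)
J(L, p) = -5541/28 (J(L, p) = -1847*(-6/(-1 - 3))/14 = -1847/(14*((1/2)*(-1/3)*(-4))) = -1847/(14*2/3) = -1847/14*3/2 = -5541/28)
1/J(195, 155) = 1/(-5541/28) = -28/5541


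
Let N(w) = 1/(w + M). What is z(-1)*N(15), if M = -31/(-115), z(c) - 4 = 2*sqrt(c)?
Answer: 115/439 + 115*I/878 ≈ 0.26196 + 0.13098*I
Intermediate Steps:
z(c) = 4 + 2*sqrt(c)
M = 31/115 (M = -31*(-1/115) = 31/115 ≈ 0.26957)
N(w) = 1/(31/115 + w) (N(w) = 1/(w + 31/115) = 1/(31/115 + w))
z(-1)*N(15) = (4 + 2*sqrt(-1))*(115/(31 + 115*15)) = (4 + 2*I)*(115/(31 + 1725)) = (4 + 2*I)*(115/1756) = 115/439 + 115*I/878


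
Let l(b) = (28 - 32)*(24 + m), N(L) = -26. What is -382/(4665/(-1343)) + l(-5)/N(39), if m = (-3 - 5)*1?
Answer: 6818618/60645 ≈ 112.43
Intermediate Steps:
m = -8 (m = -8*1 = -8)
l(b) = -64 (l(b) = (28 - 32)*(24 - 8) = -4*16 = -64)
-382/(4665/(-1343)) + l(-5)/N(39) = -382/(4665/(-1343)) - 64/(-26) = -382/(4665*(-1/1343)) - 64*(-1/26) = -382/(-4665/1343) + 32/13 = -382*(-1343/4665) + 32/13 = 513026/4665 + 32/13 = 6818618/60645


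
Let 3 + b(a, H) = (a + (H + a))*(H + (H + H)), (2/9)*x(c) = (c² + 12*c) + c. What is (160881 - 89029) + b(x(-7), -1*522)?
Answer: 1481249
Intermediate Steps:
x(c) = 9*c²/2 + 117*c/2 (x(c) = 9*((c² + 12*c) + c)/2 = 9*(c² + 13*c)/2 = 9*c²/2 + 117*c/2)
b(a, H) = -3 + 3*H*(H + 2*a) (b(a, H) = -3 + (a + (H + a))*(H + (H + H)) = -3 + (H + 2*a)*(H + 2*H) = -3 + (H + 2*a)*(3*H) = -3 + 3*H*(H + 2*a))
(160881 - 89029) + b(x(-7), -1*522) = (160881 - 89029) + (-3 + 3*(-1*522)² + 6*(-1*522)*((9/2)*(-7)*(13 - 7))) = 71852 + (-3 + 3*(-522)² + 6*(-522)*((9/2)*(-7)*6)) = 71852 + (-3 + 3*272484 + 6*(-522)*(-189)) = 71852 + (-3 + 817452 + 591948) = 71852 + 1409397 = 1481249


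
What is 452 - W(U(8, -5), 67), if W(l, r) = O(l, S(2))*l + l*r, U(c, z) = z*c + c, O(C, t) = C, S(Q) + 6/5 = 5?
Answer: 1572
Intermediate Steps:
S(Q) = 19/5 (S(Q) = -6/5 + 5 = 19/5)
U(c, z) = c + c*z (U(c, z) = c*z + c = c + c*z)
W(l, r) = l² + l*r (W(l, r) = l*l + l*r = l² + l*r)
452 - W(U(8, -5), 67) = 452 - 8*(1 - 5)*(8*(1 - 5) + 67) = 452 - 8*(-4)*(8*(-4) + 67) = 452 - (-32)*(-32 + 67) = 452 - (-32)*35 = 452 - 1*(-1120) = 452 + 1120 = 1572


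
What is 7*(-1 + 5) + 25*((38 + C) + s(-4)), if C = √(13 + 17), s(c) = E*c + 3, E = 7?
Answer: 353 + 25*√30 ≈ 489.93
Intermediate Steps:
s(c) = 3 + 7*c (s(c) = 7*c + 3 = 3 + 7*c)
C = √30 ≈ 5.4772
7*(-1 + 5) + 25*((38 + C) + s(-4)) = 7*(-1 + 5) + 25*((38 + √30) + (3 + 7*(-4))) = 7*4 + 25*((38 + √30) + (3 - 28)) = 28 + 25*((38 + √30) - 25) = 28 + 25*(13 + √30) = 28 + (325 + 25*√30) = 353 + 25*√30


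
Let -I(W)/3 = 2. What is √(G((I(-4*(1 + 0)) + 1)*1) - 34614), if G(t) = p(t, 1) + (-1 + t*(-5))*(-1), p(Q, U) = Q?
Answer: 7*I*√707 ≈ 186.13*I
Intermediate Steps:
I(W) = -6 (I(W) = -3*2 = -6)
G(t) = 1 + 6*t (G(t) = t + (-1 + t*(-5))*(-1) = t + (-1 - 5*t)*(-1) = t + (1 + 5*t) = 1 + 6*t)
√(G((I(-4*(1 + 0)) + 1)*1) - 34614) = √((1 + 6*((-6 + 1)*1)) - 34614) = √((1 + 6*(-5*1)) - 34614) = √((1 + 6*(-5)) - 34614) = √((1 - 30) - 34614) = √(-29 - 34614) = √(-34643) = 7*I*√707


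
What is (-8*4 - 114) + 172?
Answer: 26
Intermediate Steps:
(-8*4 - 114) + 172 = (-32 - 114) + 172 = -146 + 172 = 26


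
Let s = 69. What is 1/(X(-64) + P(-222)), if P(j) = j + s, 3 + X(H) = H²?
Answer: 1/3940 ≈ 0.00025381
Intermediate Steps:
X(H) = -3 + H²
P(j) = 69 + j (P(j) = j + 69 = 69 + j)
1/(X(-64) + P(-222)) = 1/((-3 + (-64)²) + (69 - 222)) = 1/((-3 + 4096) - 153) = 1/(4093 - 153) = 1/3940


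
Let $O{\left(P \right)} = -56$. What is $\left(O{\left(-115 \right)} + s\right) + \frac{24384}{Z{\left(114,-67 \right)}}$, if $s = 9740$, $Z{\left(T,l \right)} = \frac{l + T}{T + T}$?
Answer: $\frac{6014700}{47} \approx 1.2797 \cdot 10^{5}$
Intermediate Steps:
$Z{\left(T,l \right)} = \frac{T + l}{2 T}$
$\left(O{\left(-115 \right)} + s\right) + \frac{24384}{Z{\left(114,-67 \right)}} = \left(-56 + 9740\right) + \frac{24384}{\frac{1}{2} \cdot \frac{1}{114} \left(114 - 67\right)} = 9684 + \frac{24384}{\frac{1}{2} \cdot \frac{1}{114} \cdot 47} = 9684 + \frac{24384}{\frac{47}{228}} = 9684 + 24384 \cdot \frac{228}{47} = 9684 + \frac{5559552}{47} = \frac{6014700}{47}$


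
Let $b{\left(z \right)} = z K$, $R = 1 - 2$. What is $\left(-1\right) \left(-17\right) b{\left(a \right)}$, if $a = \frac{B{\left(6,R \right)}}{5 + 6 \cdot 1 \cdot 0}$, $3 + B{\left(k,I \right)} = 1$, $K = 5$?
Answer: $-34$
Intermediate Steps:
$R = -1$ ($R = 1 - 2 = -1$)
$B{\left(k,I \right)} = -2$ ($B{\left(k,I \right)} = -3 + 1 = -2$)
$a = - \frac{2}{5}$ ($a = - \frac{2}{5 + 6 \cdot 1 \cdot 0} = - \frac{2}{5 + 6 \cdot 0} = - \frac{2}{5 + 0} = - \frac{2}{5} \approx -0.4$)
$b{\left(z \right)} = 5 z$ ($b{\left(z \right)} = z 5 = 5 z$)
$\left(-1\right) \left(-17\right) b{\left(a \right)} = \left(-1\right) \left(-17\right) 5 \left(- \frac{2}{5}\right) = 17 \left(-2\right) = -34$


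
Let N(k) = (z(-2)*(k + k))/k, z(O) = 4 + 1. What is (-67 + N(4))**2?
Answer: 3249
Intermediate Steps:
z(O) = 5
N(k) = 10 (N(k) = (5*(k + k))/k = (5*(2*k))/k = (10*k)/k = 10)
(-67 + N(4))**2 = (-67 + 10)**2 = (-57)**2 = 3249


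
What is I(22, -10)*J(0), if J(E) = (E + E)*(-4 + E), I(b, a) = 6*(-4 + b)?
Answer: 0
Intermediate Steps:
I(b, a) = -24 + 6*b
J(E) = 2*E*(-4 + E) (J(E) = (2*E)*(-4 + E) = 2*E*(-4 + E))
I(22, -10)*J(0) = (-24 + 6*22)*(2*0*(-4 + 0)) = (-24 + 132)*(2*0*(-4)) = 108*0 = 0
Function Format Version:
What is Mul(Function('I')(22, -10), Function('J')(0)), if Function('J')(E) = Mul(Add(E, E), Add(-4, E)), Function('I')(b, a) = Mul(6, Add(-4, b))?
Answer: 0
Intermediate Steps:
Function('I')(b, a) = Add(-24, Mul(6, b))
Function('J')(E) = Mul(2, E, Add(-4, E)) (Function('J')(E) = Mul(Mul(2, E), Add(-4, E)) = Mul(2, E, Add(-4, E)))
Mul(Function('I')(22, -10), Function('J')(0)) = Mul(Add(-24, Mul(6, 22)), Mul(2, 0, Add(-4, 0))) = Mul(Add(-24, 132), Mul(2, 0, -4)) = Mul(108, 0) = 0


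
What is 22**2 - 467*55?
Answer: -25201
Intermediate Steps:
22**2 - 467*55 = 484 - 25685 = -25201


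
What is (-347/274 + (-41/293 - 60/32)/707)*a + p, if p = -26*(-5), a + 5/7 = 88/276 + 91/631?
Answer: 1127175205314499/8649362346051 ≈ 130.32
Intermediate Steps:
a = -76568/304773 (a = -5/7 + (88/276 + 91/631) = -5/7 + (88*(1/276) + 91*(1/631)) = -5/7 + (22/69 + 91/631) = -5/7 + 20161/43539 = -76568/304773 ≈ -0.25123)
p = 130
(-347/274 + (-41/293 - 60/32)/707)*a + p = (-347/274 + (-41/293 - 60/32)/707)*(-76568/304773) + 130 = (-347*1/274 + (-41*1/293 - 60*1/32)*(1/707))*(-76568/304773) + 130 = (-347/274 + (-41/293 - 15/8)*(1/707))*(-76568/304773) + 130 = (-347/274 - 4723/2344*1/707)*(-76568/304773) + 130 = (-347/274 - 4723/1657208)*(-76568/304773) + 130 = -288172639/227037496*(-76568/304773) + 130 = 2758100327869/8649362346051 + 130 = 1127175205314499/8649362346051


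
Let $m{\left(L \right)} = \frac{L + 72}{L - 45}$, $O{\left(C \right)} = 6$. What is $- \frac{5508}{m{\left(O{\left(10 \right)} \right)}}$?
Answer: $2754$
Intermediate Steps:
$m{\left(L \right)} = \frac{72 + L}{-45 + L}$
$- \frac{5508}{m{\left(O{\left(10 \right)} \right)}} = - \frac{5508}{\frac{1}{-45 + 6} \left(72 + 6\right)} = - \frac{5508}{\frac{1}{-39} \cdot 78} = - \frac{5508}{\left(- \frac{1}{39}\right) 78} = - \frac{5508}{-2} = \left(-5508\right) \left(- \frac{1}{2}\right) = 2754$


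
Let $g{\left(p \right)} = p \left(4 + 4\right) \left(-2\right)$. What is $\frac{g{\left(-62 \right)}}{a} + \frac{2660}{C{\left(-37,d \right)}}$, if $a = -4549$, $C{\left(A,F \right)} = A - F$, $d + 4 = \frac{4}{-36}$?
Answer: $- \frac{27299173}{336626} \approx -81.096$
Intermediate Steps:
$d = - \frac{37}{9}$ ($d = -4 + \frac{4}{-36} = -4 + 4 \left(- \frac{1}{36}\right) = -4 - \frac{1}{9} = - \frac{37}{9} \approx -4.1111$)
$g{\left(p \right)} = - 16 p$ ($g{\left(p \right)} = p 8 \left(-2\right) = 8 p \left(-2\right) = - 16 p$)
$\frac{g{\left(-62 \right)}}{a} + \frac{2660}{C{\left(-37,d \right)}} = \frac{\left(-16\right) \left(-62\right)}{-4549} + \frac{2660}{-37 - - \frac{37}{9}} = 992 \left(- \frac{1}{4549}\right) + \frac{2660}{-37 + \frac{37}{9}} = - \frac{992}{4549} + \frac{2660}{- \frac{296}{9}} = - \frac{992}{4549} + 2660 \left(- \frac{9}{296}\right) = - \frac{992}{4549} - \frac{5985}{74} = - \frac{27299173}{336626}$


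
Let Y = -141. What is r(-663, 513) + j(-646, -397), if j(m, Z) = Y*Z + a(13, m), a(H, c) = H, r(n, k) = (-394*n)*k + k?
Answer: 134063389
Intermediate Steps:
r(n, k) = k - 394*k*n (r(n, k) = -394*k*n + k = k - 394*k*n)
j(m, Z) = 13 - 141*Z (j(m, Z) = -141*Z + 13 = 13 - 141*Z)
r(-663, 513) + j(-646, -397) = 513*(1 - 394*(-663)) + (13 - 141*(-397)) = 513*(1 + 261222) + (13 + 55977) = 513*261223 + 55990 = 134007399 + 55990 = 134063389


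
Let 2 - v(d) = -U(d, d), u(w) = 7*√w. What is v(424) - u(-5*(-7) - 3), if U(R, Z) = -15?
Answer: -13 - 28*√2 ≈ -52.598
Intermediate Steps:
v(d) = -13 (v(d) = 2 - (-1)*(-15) = 2 - 1*15 = 2 - 15 = -13)
v(424) - u(-5*(-7) - 3) = -13 - 7*√(-5*(-7) - 3) = -13 - 7*√(35 - 3) = -13 - 7*√32 = -13 - 7*4*√2 = -13 - 28*√2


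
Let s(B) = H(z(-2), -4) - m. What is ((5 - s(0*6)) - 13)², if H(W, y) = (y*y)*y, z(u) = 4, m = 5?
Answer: 3721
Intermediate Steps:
H(W, y) = y³ (H(W, y) = y²*y = y³)
s(B) = -69 (s(B) = (-4)³ - 1*5 = -64 - 5 = -69)
((5 - s(0*6)) - 13)² = ((5 - 1*(-69)) - 13)² = ((5 + 69) - 13)² = (74 - 13)² = 61² = 3721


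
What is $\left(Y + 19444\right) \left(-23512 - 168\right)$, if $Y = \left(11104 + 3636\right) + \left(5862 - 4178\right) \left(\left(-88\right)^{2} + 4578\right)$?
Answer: $-492175349760$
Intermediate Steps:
$Y = 20764988$ ($Y = 14740 + 1684 \left(7744 + 4578\right) = 14740 + 1684 \cdot 12322 = 14740 + 20750248 = 20764988$)
$\left(Y + 19444\right) \left(-23512 - 168\right) = \left(20764988 + 19444\right) \left(-23512 - 168\right) = 20784432 \left(-23680\right) = -492175349760$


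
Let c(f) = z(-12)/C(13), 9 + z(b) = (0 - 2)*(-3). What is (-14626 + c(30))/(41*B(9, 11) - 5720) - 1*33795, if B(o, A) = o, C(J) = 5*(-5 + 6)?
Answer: -904112092/26755 ≈ -33792.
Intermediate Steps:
z(b) = -3 (z(b) = -9 + (0 - 2)*(-3) = -9 - 2*(-3) = -9 + 6 = -3)
C(J) = 5 (C(J) = 5*1 = 5)
c(f) = -⅗ (c(f) = -3/5 = -3*⅕ = -⅗)
(-14626 + c(30))/(41*B(9, 11) - 5720) - 1*33795 = (-14626 - ⅗)/(41*9 - 5720) - 1*33795 = -73133/(5*(369 - 5720)) - 33795 = -73133/5/(-5351) - 33795 = -73133/5*(-1/5351) - 33795 = 73133/26755 - 33795 = -904112092/26755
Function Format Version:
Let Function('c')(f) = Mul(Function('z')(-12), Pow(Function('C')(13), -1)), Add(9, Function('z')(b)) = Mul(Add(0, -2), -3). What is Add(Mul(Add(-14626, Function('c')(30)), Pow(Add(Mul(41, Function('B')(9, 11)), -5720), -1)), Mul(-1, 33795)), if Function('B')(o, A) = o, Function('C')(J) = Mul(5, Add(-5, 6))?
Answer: Rational(-904112092, 26755) ≈ -33792.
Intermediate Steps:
Function('z')(b) = -3 (Function('z')(b) = Add(-9, Mul(Add(0, -2), -3)) = Add(-9, Mul(-2, -3)) = Add(-9, 6) = -3)
Function('C')(J) = 5 (Function('C')(J) = Mul(5, 1) = 5)
Function('c')(f) = Rational(-3, 5) (Function('c')(f) = Mul(-3, Pow(5, -1)) = Mul(-3, Rational(1, 5)) = Rational(-3, 5))
Add(Mul(Add(-14626, Function('c')(30)), Pow(Add(Mul(41, Function('B')(9, 11)), -5720), -1)), Mul(-1, 33795)) = Add(Mul(Add(-14626, Rational(-3, 5)), Pow(Add(Mul(41, 9), -5720), -1)), Mul(-1, 33795)) = Add(Mul(Rational(-73133, 5), Pow(Add(369, -5720), -1)), -33795) = Add(Mul(Rational(-73133, 5), Pow(-5351, -1)), -33795) = Add(Mul(Rational(-73133, 5), Rational(-1, 5351)), -33795) = Add(Rational(73133, 26755), -33795) = Rational(-904112092, 26755)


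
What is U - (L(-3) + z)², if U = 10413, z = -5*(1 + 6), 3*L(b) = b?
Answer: 9117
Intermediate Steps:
L(b) = b/3
z = -35 (z = -5*7 = -35)
U - (L(-3) + z)² = 10413 - ((⅓)*(-3) - 35)² = 10413 - (-1 - 35)² = 10413 - 1*(-36)² = 10413 - 1*1296 = 10413 - 1296 = 9117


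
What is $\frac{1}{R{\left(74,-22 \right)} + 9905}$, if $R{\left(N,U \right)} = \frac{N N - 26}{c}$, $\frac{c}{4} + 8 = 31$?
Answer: $\frac{46}{458355} \approx 0.00010036$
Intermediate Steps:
$c = 92$ ($c = -32 + 4 \cdot 31 = -32 + 124 = 92$)
$R{\left(N,U \right)} = - \frac{13}{46} + \frac{N^{2}}{92}$ ($R{\left(N,U \right)} = \frac{N N - 26}{92} = \left(N^{2} - 26\right) \frac{1}{92} = \left(-26 + N^{2}\right) \frac{1}{92} = - \frac{13}{46} + \frac{N^{2}}{92}$)
$\frac{1}{R{\left(74,-22 \right)} + 9905} = \frac{1}{\left(- \frac{13}{46} + \frac{74^{2}}{92}\right) + 9905} = \frac{1}{\left(- \frac{13}{46} + \frac{1}{92} \cdot 5476\right) + 9905} = \frac{1}{\left(- \frac{13}{46} + \frac{1369}{23}\right) + 9905} = \frac{1}{\frac{2725}{46} + 9905} = \frac{1}{\frac{458355}{46}} = \frac{46}{458355}$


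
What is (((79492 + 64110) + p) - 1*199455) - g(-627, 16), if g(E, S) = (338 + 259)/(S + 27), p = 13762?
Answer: -1810510/43 ≈ -42105.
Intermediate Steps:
g(E, S) = 597/(27 + S)
(((79492 + 64110) + p) - 1*199455) - g(-627, 16) = (((79492 + 64110) + 13762) - 1*199455) - 597/(27 + 16) = ((143602 + 13762) - 199455) - 597/43 = (157364 - 199455) - 597/43 = -42091 - 1*597/43 = -42091 - 597/43 = -1810510/43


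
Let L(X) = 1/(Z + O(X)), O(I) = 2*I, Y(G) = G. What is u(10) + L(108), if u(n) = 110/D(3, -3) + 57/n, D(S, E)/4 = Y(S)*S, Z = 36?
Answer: 3679/420 ≈ 8.7595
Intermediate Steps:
D(S, E) = 4*S² (D(S, E) = 4*(S*S) = 4*S²)
u(n) = 55/18 + 57/n (u(n) = 110/((4*3²)) + 57/n = 110/((4*9)) + 57/n = 110/36 + 57/n = 110*(1/36) + 57/n = 55/18 + 57/n)
L(X) = 1/(36 + 2*X)
u(10) + L(108) = (55/18 + 57/10) + 1/(2*(18 + 108)) = (55/18 + 57*(⅒)) + (½)/126 = (55/18 + 57/10) + (½)*(1/126) = 394/45 + 1/252 = 3679/420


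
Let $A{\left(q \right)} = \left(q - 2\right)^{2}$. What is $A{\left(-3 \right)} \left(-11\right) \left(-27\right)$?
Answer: $7425$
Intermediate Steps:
$A{\left(q \right)} = \left(-2 + q\right)^{2}$
$A{\left(-3 \right)} \left(-11\right) \left(-27\right) = \left(-2 - 3\right)^{2} \left(-11\right) \left(-27\right) = \left(-5\right)^{2} \left(-11\right) \left(-27\right) = 25 \left(-11\right) \left(-27\right) = \left(-275\right) \left(-27\right) = 7425$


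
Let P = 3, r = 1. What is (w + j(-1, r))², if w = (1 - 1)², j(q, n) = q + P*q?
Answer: 16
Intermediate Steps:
j(q, n) = 4*q (j(q, n) = q + 3*q = 4*q)
w = 0 (w = 0² = 0)
(w + j(-1, r))² = (0 + 4*(-1))² = (0 - 4)² = (-4)² = 16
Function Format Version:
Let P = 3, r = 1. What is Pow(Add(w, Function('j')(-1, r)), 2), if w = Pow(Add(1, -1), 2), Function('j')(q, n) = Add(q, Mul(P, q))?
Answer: 16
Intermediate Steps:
Function('j')(q, n) = Mul(4, q) (Function('j')(q, n) = Add(q, Mul(3, q)) = Mul(4, q))
w = 0 (w = Pow(0, 2) = 0)
Pow(Add(w, Function('j')(-1, r)), 2) = Pow(Add(0, Mul(4, -1)), 2) = Pow(Add(0, -4), 2) = Pow(-4, 2) = 16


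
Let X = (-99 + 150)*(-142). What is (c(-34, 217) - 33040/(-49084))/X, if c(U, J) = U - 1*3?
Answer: 21227/4231742 ≈ 0.0050161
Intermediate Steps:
c(U, J) = -3 + U (c(U, J) = U - 3 = -3 + U)
X = -7242 (X = 51*(-142) = -7242)
(c(-34, 217) - 33040/(-49084))/X = ((-3 - 34) - 33040/(-49084))/(-7242) = (-37 - 33040*(-1/49084))*(-1/7242) = (-37 + 1180/1753)*(-1/7242) = -63681/1753*(-1/7242) = 21227/4231742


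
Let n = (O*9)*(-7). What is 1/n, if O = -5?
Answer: 1/315 ≈ 0.0031746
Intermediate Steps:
n = 315 (n = -5*9*(-7) = -45*(-7) = 315)
1/n = 1/315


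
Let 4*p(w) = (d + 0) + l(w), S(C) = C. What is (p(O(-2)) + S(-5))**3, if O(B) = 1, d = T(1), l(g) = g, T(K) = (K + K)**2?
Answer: -3375/64 ≈ -52.734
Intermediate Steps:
T(K) = 4*K**2 (T(K) = (2*K)**2 = 4*K**2)
d = 4 (d = 4*1**2 = 4*1 = 4)
p(w) = 1 + w/4 (p(w) = ((4 + 0) + w)/4 = (4 + w)/4 = 1 + w/4)
(p(O(-2)) + S(-5))**3 = ((1 + (1/4)*1) - 5)**3 = ((1 + 1/4) - 5)**3 = (5/4 - 5)**3 = (-15/4)**3 = -3375/64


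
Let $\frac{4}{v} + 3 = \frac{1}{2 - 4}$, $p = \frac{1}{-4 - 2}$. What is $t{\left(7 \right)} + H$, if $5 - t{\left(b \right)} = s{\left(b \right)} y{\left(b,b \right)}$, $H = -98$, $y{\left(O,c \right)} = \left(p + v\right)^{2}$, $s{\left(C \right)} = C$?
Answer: $- \frac{26461}{252} \approx -105.0$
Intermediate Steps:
$p = - \frac{1}{6}$ ($p = \frac{1}{-6} = - \frac{1}{6} \approx -0.16667$)
$v = - \frac{8}{7}$ ($v = \frac{4}{-3 + \frac{1}{2 - 4}} = \frac{4}{-3 + \frac{1}{-2}} = \frac{4}{-3 - \frac{1}{2}} = \frac{4}{- \frac{7}{2}} = 4 \left(- \frac{2}{7}\right) = - \frac{8}{7} \approx -1.1429$)
$y{\left(O,c \right)} = \frac{3025}{1764}$ ($y{\left(O,c \right)} = \left(- \frac{1}{6} - \frac{8}{7}\right)^{2} = \left(- \frac{55}{42}\right)^{2} = \frac{3025}{1764}$)
$t{\left(b \right)} = 5 - \frac{3025 b}{1764}$ ($t{\left(b \right)} = 5 - b \frac{3025}{1764} = 5 - \frac{3025 b}{1764}$)
$t{\left(7 \right)} + H = \left(5 - \frac{3025}{252}\right) - 98 = - \frac{1765}{252} - 98 = - \frac{26461}{252}$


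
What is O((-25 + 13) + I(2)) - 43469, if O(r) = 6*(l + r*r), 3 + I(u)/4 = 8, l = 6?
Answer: -43049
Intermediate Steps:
I(u) = 20 (I(u) = -12 + 4*8 = -12 + 32 = 20)
O(r) = 36 + 6*r² (O(r) = 6*(6 + r*r) = 6*(6 + r²) = 36 + 6*r²)
O((-25 + 13) + I(2)) - 43469 = (36 + 6*((-25 + 13) + 20)²) - 43469 = (36 + 6*(-12 + 20)²) - 43469 = (36 + 6*8²) - 43469 = (36 + 6*64) - 43469 = (36 + 384) - 43469 = 420 - 43469 = -43049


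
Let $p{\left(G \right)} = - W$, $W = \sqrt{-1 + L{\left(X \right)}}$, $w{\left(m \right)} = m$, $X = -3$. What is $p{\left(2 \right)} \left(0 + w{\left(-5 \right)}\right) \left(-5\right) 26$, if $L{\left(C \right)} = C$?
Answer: $- 1300 i \approx - 1300.0 i$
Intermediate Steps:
$W = 2 i$ ($W = \sqrt{-1 - 3} = \sqrt{-4} = 2 i \approx 2.0 i$)
$p{\left(G \right)} = - 2 i$
$p{\left(2 \right)} \left(0 + w{\left(-5 \right)}\right) \left(-5\right) 26 = - 2 i \left(0 - 5\right) \left(-5\right) 26 = - 2 i \left(\left(-5\right) \left(-5\right)\right) 26 = - 2 i 25 \cdot 26 = - 50 i 26 = - 1300 i$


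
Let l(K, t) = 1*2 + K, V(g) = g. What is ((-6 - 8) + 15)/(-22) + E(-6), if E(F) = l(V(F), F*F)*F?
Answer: 527/22 ≈ 23.955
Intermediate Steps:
l(K, t) = 2 + K
E(F) = F*(2 + F) (E(F) = (2 + F)*F = F*(2 + F))
((-6 - 8) + 15)/(-22) + E(-6) = ((-6 - 8) + 15)/(-22) - 6*(2 - 6) = (-14 + 15)*(-1/22) - 6*(-4) = 1*(-1/22) + 24 = -1/22 + 24 = 527/22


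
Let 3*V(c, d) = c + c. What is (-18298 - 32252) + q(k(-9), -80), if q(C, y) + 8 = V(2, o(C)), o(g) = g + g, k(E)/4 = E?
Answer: -151670/3 ≈ -50557.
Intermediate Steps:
k(E) = 4*E
o(g) = 2*g
V(c, d) = 2*c/3 (V(c, d) = (c + c)/3 = (2*c)/3 = 2*c/3)
q(C, y) = -20/3 (q(C, y) = -8 + (⅔)*2 = -8 + 4/3 = -20/3)
(-18298 - 32252) + q(k(-9), -80) = (-18298 - 32252) - 20/3 = -50550 - 20/3 = -151670/3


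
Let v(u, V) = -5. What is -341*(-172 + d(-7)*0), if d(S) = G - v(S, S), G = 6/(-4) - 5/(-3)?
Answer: 58652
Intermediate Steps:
G = 1/6 (G = 6*(-1/4) - 5*(-1/3) = -3/2 + 5/3 = 1/6 ≈ 0.16667)
d(S) = 31/6 (d(S) = 1/6 - 1*(-5) = 1/6 + 5 = 31/6)
-341*(-172 + d(-7)*0) = -341*(-172 + (31/6)*0) = -341*(-172 + 0) = -341*(-172) = 58652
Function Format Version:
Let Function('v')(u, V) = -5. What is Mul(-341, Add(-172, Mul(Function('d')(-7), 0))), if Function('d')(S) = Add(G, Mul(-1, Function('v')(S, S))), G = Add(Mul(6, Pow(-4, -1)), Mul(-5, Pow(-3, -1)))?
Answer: 58652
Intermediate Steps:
G = Rational(1, 6) (G = Add(Mul(6, Rational(-1, 4)), Mul(-5, Rational(-1, 3))) = Add(Rational(-3, 2), Rational(5, 3)) = Rational(1, 6) ≈ 0.16667)
Function('d')(S) = Rational(31, 6) (Function('d')(S) = Add(Rational(1, 6), Mul(-1, -5)) = Add(Rational(1, 6), 5) = Rational(31, 6))
Mul(-341, Add(-172, Mul(Function('d')(-7), 0))) = Mul(-341, Add(-172, Mul(Rational(31, 6), 0))) = Mul(-341, Add(-172, 0)) = Mul(-341, -172) = 58652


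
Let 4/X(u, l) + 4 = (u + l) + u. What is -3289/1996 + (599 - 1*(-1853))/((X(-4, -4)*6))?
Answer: -9798251/5988 ≈ -1636.3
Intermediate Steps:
X(u, l) = 4/(-4 + l + 2*u) (X(u, l) = 4/(-4 + ((u + l) + u)) = 4/(-4 + ((l + u) + u)) = 4/(-4 + (l + 2*u)) = 4/(-4 + l + 2*u))
-3289/1996 + (599 - 1*(-1853))/((X(-4, -4)*6)) = -3289/1996 + (599 - 1*(-1853))/(((4/(-4 - 4 + 2*(-4)))*6)) = -3289*1/1996 + (599 + 1853)/(((4/(-4 - 4 - 8))*6)) = -3289/1996 + 2452/(((4/(-16))*6)) = -3289/1996 + 2452/(((4*(-1/16))*6)) = -3289/1996 + 2452/((-¼*6)) = -3289/1996 + 2452/(-3/2) = -3289/1996 + 2452*(-⅔) = -3289/1996 - 4904/3 = -9798251/5988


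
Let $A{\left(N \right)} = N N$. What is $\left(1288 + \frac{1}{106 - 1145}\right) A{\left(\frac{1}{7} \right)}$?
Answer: $\frac{1338231}{50911} \approx 26.286$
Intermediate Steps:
$A{\left(N \right)} = N^{2}$
$\left(1288 + \frac{1}{106 - 1145}\right) A{\left(\frac{1}{7} \right)} = \left(1288 + \frac{1}{106 - 1145}\right) \left(\frac{1}{7}\right)^{2} = \frac{1288 + \frac{1}{-1039}}{49} = \left(1288 - \frac{1}{1039}\right) \frac{1}{49} = \frac{1338231}{1039} \cdot \frac{1}{49} = \frac{1338231}{50911}$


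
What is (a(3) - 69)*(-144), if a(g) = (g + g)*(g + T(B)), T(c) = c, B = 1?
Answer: 6480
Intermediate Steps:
a(g) = 2*g*(1 + g) (a(g) = (g + g)*(g + 1) = (2*g)*(1 + g) = 2*g*(1 + g))
(a(3) - 69)*(-144) = (2*3*(1 + 3) - 69)*(-144) = (2*3*4 - 69)*(-144) = (24 - 69)*(-144) = -45*(-144) = 6480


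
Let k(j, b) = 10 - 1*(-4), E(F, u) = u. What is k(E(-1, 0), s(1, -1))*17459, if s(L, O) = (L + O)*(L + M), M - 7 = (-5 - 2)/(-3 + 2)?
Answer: 244426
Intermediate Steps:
M = 14 (M = 7 + (-5 - 2)/(-3 + 2) = 7 - 7/(-1) = 7 - 7*(-1) = 7 + 7 = 14)
s(L, O) = (14 + L)*(L + O) (s(L, O) = (L + O)*(L + 14) = (L + O)*(14 + L) = (14 + L)*(L + O))
k(j, b) = 14 (k(j, b) = 10 + 4 = 14)
k(E(-1, 0), s(1, -1))*17459 = 14*17459 = 244426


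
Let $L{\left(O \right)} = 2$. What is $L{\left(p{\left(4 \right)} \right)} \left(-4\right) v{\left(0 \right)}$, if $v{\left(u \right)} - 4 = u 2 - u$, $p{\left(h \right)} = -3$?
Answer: $-32$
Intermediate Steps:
$v{\left(u \right)} = 4 + u$ ($v{\left(u \right)} = 4 - \left(u - u 2\right) = 4 + \left(2 u - u\right) = 4 + u$)
$L{\left(p{\left(4 \right)} \right)} \left(-4\right) v{\left(0 \right)} = 2 \left(-4\right) \left(4 + 0\right) = \left(-8\right) 4 = -32$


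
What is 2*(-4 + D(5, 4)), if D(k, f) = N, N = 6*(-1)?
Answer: -20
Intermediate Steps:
N = -6
D(k, f) = -6
2*(-4 + D(5, 4)) = 2*(-4 - 6) = 2*(-10) = -20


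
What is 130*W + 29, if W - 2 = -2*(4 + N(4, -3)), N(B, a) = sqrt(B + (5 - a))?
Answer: -751 - 520*sqrt(3) ≈ -1651.7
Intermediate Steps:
N(B, a) = sqrt(5 + B - a)
W = -6 - 4*sqrt(3) (W = 2 - 2*(4 + sqrt(5 + 4 - 1*(-3))) = 2 - 2*(4 + sqrt(5 + 4 + 3)) = 2 - 2*(4 + sqrt(12)) = 2 - 2*(4 + 2*sqrt(3)) = 2 + (-8 - 4*sqrt(3)) = -6 - 4*sqrt(3) ≈ -12.928)
130*W + 29 = 130*(-6 - 4*sqrt(3)) + 29 = (-780 - 520*sqrt(3)) + 29 = -751 - 520*sqrt(3)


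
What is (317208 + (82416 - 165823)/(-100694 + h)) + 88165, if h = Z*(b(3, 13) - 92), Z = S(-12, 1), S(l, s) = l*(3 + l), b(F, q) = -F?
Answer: 44977839249/110954 ≈ 4.0537e+5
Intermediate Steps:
Z = 108 (Z = -12*(3 - 12) = -12*(-9) = 108)
h = -10260 (h = 108*(-1*3 - 92) = 108*(-3 - 92) = 108*(-95) = -10260)
(317208 + (82416 - 165823)/(-100694 + h)) + 88165 = (317208 + (82416 - 165823)/(-100694 - 10260)) + 88165 = (317208 - 83407/(-110954)) + 88165 = (317208 - 83407*(-1/110954)) + 88165 = (317208 + 83407/110954) + 88165 = 35195579839/110954 + 88165 = 44977839249/110954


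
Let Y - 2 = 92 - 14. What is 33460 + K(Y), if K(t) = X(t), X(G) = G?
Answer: 33540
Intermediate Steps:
Y = 80 (Y = 2 + (92 - 14) = 2 + 78 = 80)
K(t) = t
33460 + K(Y) = 33460 + 80 = 33540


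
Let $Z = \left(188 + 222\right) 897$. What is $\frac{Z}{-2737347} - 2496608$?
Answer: $- \frac{2278027595582}{912449} \approx -2.4966 \cdot 10^{6}$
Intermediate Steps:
$Z = 367770$ ($Z = 410 \cdot 897 = 367770$)
$\frac{Z}{-2737347} - 2496608 = \frac{367770}{-2737347} - 2496608 = 367770 \left(- \frac{1}{2737347}\right) - 2496608 = - \frac{122590}{912449} - 2496608 = - \frac{2278027595582}{912449}$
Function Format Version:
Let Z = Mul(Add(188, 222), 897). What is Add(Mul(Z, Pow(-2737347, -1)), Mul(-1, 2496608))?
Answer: Rational(-2278027595582, 912449) ≈ -2.4966e+6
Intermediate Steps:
Z = 367770 (Z = Mul(410, 897) = 367770)
Add(Mul(Z, Pow(-2737347, -1)), Mul(-1, 2496608)) = Add(Mul(367770, Pow(-2737347, -1)), Mul(-1, 2496608)) = Add(Mul(367770, Rational(-1, 2737347)), -2496608) = Add(Rational(-122590, 912449), -2496608) = Rational(-2278027595582, 912449)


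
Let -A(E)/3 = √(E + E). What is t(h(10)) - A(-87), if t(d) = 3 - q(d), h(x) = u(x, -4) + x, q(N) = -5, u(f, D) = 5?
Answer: 8 + 3*I*√174 ≈ 8.0 + 39.573*I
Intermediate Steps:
A(E) = -3*√2*√E (A(E) = -3*√(E + E) = -3*√2*√E)
h(x) = 5 + x
t(d) = 8 (t(d) = 3 - 1*(-5) = 3 + 5 = 8)
t(h(10)) - A(-87) = 8 - (-3)*√2*√(-87) = 8 - (-3)*√2*I*√87 = 8 - (-3)*I*√174 = 8 + 3*I*√174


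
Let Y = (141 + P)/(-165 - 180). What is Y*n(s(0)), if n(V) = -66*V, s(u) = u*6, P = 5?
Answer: 0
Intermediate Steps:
s(u) = 6*u
Y = -146/345 (Y = (141 + 5)/(-165 - 180) = 146/(-345) = 146*(-1/345) = -146/345 ≈ -0.42319)
Y*n(s(0)) = -(-3212)*6*0/115 = -(-3212)*0/115 = -146/345*0 = 0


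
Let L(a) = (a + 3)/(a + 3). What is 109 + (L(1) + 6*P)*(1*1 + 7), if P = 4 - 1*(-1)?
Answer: 357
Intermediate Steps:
L(a) = 1 (L(a) = (3 + a)/(3 + a) = 1)
P = 5 (P = 4 + 1 = 5)
109 + (L(1) + 6*P)*(1*1 + 7) = 109 + (1 + 6*5)*(1*1 + 7) = 109 + (1 + 30)*(1 + 7) = 109 + 31*8 = 109 + 248 = 357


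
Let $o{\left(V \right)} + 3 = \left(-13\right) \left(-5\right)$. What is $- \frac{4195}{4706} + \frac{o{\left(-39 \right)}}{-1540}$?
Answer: $- \frac{844009}{905905} \approx -0.93167$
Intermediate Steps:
$o{\left(V \right)} = 62$ ($o{\left(V \right)} = -3 - -65 = -3 + 65 = 62$)
$- \frac{4195}{4706} + \frac{o{\left(-39 \right)}}{-1540} = - \frac{4195}{4706} + \frac{62}{-1540} = \left(-4195\right) \frac{1}{4706} + 62 \left(- \frac{1}{1540}\right) = - \frac{4195}{4706} - \frac{31}{770} = - \frac{844009}{905905}$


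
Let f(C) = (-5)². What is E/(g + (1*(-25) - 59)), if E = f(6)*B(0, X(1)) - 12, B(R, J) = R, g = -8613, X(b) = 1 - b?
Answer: 4/2899 ≈ 0.0013798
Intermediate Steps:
f(C) = 25
E = -12 (E = 25*0 - 12 = 0 - 12 = -12)
E/(g + (1*(-25) - 59)) = -12/(-8613 + (1*(-25) - 59)) = -12/(-8613 + (-25 - 59)) = -12/(-8613 - 84) = -12/(-8697) = -1/8697*(-12) = 4/2899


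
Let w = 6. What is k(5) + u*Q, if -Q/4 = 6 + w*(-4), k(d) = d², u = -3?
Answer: -191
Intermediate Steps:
Q = 72 (Q = -4*(6 + 6*(-4)) = -4*(6 - 24) = -4*(-18) = 72)
k(5) + u*Q = 5² - 3*72 = 25 - 216 = -191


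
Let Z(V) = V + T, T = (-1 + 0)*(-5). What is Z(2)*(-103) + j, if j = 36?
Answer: -685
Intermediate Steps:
T = 5 (T = -1*(-5) = 5)
Z(V) = 5 + V (Z(V) = V + 5 = 5 + V)
Z(2)*(-103) + j = (5 + 2)*(-103) + 36 = 7*(-103) + 36 = -721 + 36 = -685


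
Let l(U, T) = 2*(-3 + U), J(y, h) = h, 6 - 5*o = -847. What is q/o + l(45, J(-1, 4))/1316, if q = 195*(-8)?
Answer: -364041/40091 ≈ -9.0804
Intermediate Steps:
o = 853/5 (o = 6/5 - ⅕*(-847) = 6/5 + 847/5 = 853/5 ≈ 170.60)
l(U, T) = -6 + 2*U
q = -1560
q/o + l(45, J(-1, 4))/1316 = -1560/853/5 + (-6 + 2*45)/1316 = -1560*5/853 + (-6 + 90)*(1/1316) = -7800/853 + 84*(1/1316) = -7800/853 + 3/47 = -364041/40091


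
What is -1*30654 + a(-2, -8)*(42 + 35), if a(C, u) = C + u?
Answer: -31424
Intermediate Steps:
-1*30654 + a(-2, -8)*(42 + 35) = -1*30654 + (-2 - 8)*(42 + 35) = -30654 - 10*77 = -30654 - 770 = -31424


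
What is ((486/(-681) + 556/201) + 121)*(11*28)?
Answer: 1729271236/45627 ≈ 37900.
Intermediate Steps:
((486/(-681) + 556/201) + 121)*(11*28) = ((486*(-1/681) + 556*(1/201)) + 121)*308 = ((-162/227 + 556/201) + 121)*308 = (93650/45627 + 121)*308 = (5614517/45627)*308 = 1729271236/45627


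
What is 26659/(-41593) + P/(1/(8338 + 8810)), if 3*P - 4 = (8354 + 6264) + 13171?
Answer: 6607663100625/41593 ≈ 1.5886e+8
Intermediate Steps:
P = 27793/3 (P = 4/3 + ((8354 + 6264) + 13171)/3 = 4/3 + (14618 + 13171)/3 = 4/3 + (⅓)*27789 = 4/3 + 9263 = 27793/3 ≈ 9264.3)
26659/(-41593) + P/(1/(8338 + 8810)) = 26659/(-41593) + 27793/(3*(1/(8338 + 8810))) = 26659*(-1/41593) + 27793/(3*(1/17148)) = -26659/41593 + 27793/(3*(1/17148)) = -26659/41593 + (27793/3)*17148 = -26659/41593 + 158864788 = 6607663100625/41593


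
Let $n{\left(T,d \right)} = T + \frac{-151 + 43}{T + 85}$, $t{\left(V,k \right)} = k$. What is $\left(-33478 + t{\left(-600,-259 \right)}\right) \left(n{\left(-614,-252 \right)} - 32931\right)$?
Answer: $\frac{598669711189}{529} \approx 1.1317 \cdot 10^{9}$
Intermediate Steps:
$n{\left(T,d \right)} = T - \frac{108}{85 + T}$
$\left(-33478 + t{\left(-600,-259 \right)}\right) \left(n{\left(-614,-252 \right)} - 32931\right) = \left(-33478 - 259\right) \left(\frac{-108 + \left(-614\right)^{2} + 85 \left(-614\right)}{85 - 614} - 32931\right) = - 33737 \left(\frac{-108 + 376996 - 52190}{-529} - 32931\right) = - 33737 \left(\left(- \frac{1}{529}\right) 324698 - 32931\right) = - 33737 \left(- \frac{324698}{529} - 32931\right) = \left(-33737\right) \left(- \frac{17745197}{529}\right) = \frac{598669711189}{529}$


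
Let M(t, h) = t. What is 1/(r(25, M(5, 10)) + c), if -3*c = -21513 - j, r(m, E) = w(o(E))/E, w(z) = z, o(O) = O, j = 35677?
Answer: 3/57193 ≈ 5.2454e-5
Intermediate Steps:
r(m, E) = 1 (r(m, E) = E/E = 1)
c = 57190/3 (c = -(-21513 - 1*35677)/3 = -(-21513 - 35677)/3 = -⅓*(-57190) = 57190/3 ≈ 19063.)
1/(r(25, M(5, 10)) + c) = 1/(1 + 57190/3) = 1/(57193/3) = 3/57193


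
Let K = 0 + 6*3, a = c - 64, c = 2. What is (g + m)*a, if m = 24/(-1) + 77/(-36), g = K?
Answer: 9083/18 ≈ 504.61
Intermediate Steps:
a = -62 (a = 2 - 64 = -62)
K = 18 (K = 0 + 18 = 18)
g = 18
m = -941/36 (m = 24*(-1) + 77*(-1/36) = -24 - 77/36 = -941/36 ≈ -26.139)
(g + m)*a = (18 - 941/36)*(-62) = -293/36*(-62) = 9083/18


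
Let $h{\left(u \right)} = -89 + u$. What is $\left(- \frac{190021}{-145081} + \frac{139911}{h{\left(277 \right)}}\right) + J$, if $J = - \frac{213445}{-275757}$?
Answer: $\frac{5613106442131883}{7521335047596} \approx 746.29$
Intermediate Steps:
$J = \frac{213445}{275757}$ ($J = - \frac{213445 \left(-1\right)}{275757} = \left(-1\right) \left(- \frac{213445}{275757}\right) = \frac{213445}{275757} \approx 0.77403$)
$\left(- \frac{190021}{-145081} + \frac{139911}{h{\left(277 \right)}}\right) + J = \left(- \frac{190021}{-145081} + \frac{139911}{-89 + 277}\right) + \frac{213445}{275757} = \left(\left(-190021\right) \left(- \frac{1}{145081}\right) + \frac{139911}{188}\right) + \frac{213445}{275757} = \left(\frac{190021}{145081} + 139911 \cdot \frac{1}{188}\right) + \frac{213445}{275757} = \left(\frac{190021}{145081} + \frac{139911}{188}\right) + \frac{213445}{275757} = \frac{20334151739}{27275228} + \frac{213445}{275757} = \frac{5613106442131883}{7521335047596}$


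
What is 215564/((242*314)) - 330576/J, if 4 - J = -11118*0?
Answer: -1569934177/18997 ≈ -82641.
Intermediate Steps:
J = 4 (J = 4 - (-11118)*0 = 4 - 1*0 = 4 + 0 = 4)
215564/((242*314)) - 330576/J = 215564/((242*314)) - 330576/4 = 215564/75988 - 330576*1/4 = 215564*(1/75988) - 82644 = 53891/18997 - 82644 = -1569934177/18997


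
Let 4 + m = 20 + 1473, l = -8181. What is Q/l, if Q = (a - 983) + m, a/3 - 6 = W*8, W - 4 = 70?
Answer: -2300/8181 ≈ -0.28114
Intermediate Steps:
W = 74 (W = 4 + 70 = 74)
a = 1794 (a = 18 + 3*(74*8) = 18 + 3*592 = 18 + 1776 = 1794)
m = 1489 (m = -4 + (20 + 1473) = -4 + 1493 = 1489)
Q = 2300 (Q = (1794 - 983) + 1489 = 811 + 1489 = 2300)
Q/l = 2300/(-8181) = 2300*(-1/8181) = -2300/8181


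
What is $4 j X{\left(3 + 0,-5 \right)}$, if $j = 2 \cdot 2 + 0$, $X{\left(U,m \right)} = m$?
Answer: $-80$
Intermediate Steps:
$j = 4$ ($j = 4 + 0 = 4$)
$4 j X{\left(3 + 0,-5 \right)} = 4 \cdot 4 \left(-5\right) = 16 \left(-5\right) = -80$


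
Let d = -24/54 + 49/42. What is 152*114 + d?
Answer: 311917/18 ≈ 17329.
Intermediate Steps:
d = 13/18 (d = -24*1/54 + 49*(1/42) = -4/9 + 7/6 = 13/18 ≈ 0.72222)
152*114 + d = 152*114 + 13/18 = 17328 + 13/18 = 311917/18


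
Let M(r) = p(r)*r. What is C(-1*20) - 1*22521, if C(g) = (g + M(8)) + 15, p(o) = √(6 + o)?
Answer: -22526 + 8*√14 ≈ -22496.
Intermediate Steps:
M(r) = r*√(6 + r) (M(r) = √(6 + r)*r = r*√(6 + r))
C(g) = 15 + g + 8*√14 (C(g) = (g + 8*√(6 + 8)) + 15 = (g + 8*√14) + 15 = 15 + g + 8*√14)
C(-1*20) - 1*22521 = (15 - 1*20 + 8*√14) - 1*22521 = (15 - 20 + 8*√14) - 22521 = (-5 + 8*√14) - 22521 = -22526 + 8*√14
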